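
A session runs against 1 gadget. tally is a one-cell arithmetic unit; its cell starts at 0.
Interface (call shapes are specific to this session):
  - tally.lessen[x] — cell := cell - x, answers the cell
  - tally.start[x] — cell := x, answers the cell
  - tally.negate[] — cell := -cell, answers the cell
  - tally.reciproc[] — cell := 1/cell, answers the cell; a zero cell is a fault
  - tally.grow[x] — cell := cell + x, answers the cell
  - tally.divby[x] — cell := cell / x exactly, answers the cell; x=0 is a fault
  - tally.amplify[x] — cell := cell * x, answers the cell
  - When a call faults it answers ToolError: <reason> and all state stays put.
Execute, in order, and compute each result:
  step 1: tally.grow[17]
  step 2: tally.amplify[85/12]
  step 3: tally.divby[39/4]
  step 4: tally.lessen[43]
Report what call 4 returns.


Answer: -3586/117

Derivation:
Now I run tally.grow on x=17, and observe 17.
Using tally.amplify on x=85/12, yielding 1445/12.
I call tally.divby on x=39/4, and see 1445/117.
I call tally.lessen on x=43, and get -3586/117.


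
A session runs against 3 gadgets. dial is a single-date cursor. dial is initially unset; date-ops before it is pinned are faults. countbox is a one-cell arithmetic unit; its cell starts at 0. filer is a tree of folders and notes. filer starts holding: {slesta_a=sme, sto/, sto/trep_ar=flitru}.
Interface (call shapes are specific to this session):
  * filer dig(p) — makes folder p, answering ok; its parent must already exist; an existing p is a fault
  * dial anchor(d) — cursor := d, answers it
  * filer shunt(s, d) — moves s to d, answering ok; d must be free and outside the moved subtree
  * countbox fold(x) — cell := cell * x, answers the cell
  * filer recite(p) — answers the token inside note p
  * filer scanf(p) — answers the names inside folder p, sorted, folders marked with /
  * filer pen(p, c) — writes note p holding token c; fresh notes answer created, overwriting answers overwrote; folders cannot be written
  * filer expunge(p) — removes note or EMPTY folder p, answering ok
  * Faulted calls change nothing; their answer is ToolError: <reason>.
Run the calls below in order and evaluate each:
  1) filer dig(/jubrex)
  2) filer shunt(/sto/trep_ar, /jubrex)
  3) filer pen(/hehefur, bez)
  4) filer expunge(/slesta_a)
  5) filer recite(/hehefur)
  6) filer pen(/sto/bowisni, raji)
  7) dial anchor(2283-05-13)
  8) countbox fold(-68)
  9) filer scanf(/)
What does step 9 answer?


Answer: [hehefur, jubrex/, sto/]

Derivation:
Step: filer dig[p→/jubrex]
Result: ok
Step: filer shunt[s→/sto/trep_ar; d→/jubrex]
Result: ToolError: exists
Step: filer pen[p→/hehefur; c→bez]
Result: created
Step: filer expunge[p→/slesta_a]
Result: ok
Step: filer recite[p→/hehefur]
Result: bez
Step: filer pen[p→/sto/bowisni; c→raji]
Result: created
Step: dial anchor[d→2283-05-13]
Result: 2283-05-13
Step: countbox fold[x→-68]
Result: 0
Step: filer scanf[p→/]
Result: [hehefur, jubrex/, sto/]


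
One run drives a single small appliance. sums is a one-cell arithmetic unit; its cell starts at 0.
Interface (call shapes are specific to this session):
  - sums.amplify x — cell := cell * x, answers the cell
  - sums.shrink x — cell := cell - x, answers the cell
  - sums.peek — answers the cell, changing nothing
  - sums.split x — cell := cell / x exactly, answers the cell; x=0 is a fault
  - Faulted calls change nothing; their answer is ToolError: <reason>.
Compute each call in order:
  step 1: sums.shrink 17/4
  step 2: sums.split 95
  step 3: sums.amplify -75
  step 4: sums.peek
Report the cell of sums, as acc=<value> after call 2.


Next I call shrink with x=17/4, → -17/4.
I try split with x=95, which returns -17/380.
Now I run amplify with x=-75, and get 255/76.
I run peek, — result: 255/76.

Answer: acc=-17/380


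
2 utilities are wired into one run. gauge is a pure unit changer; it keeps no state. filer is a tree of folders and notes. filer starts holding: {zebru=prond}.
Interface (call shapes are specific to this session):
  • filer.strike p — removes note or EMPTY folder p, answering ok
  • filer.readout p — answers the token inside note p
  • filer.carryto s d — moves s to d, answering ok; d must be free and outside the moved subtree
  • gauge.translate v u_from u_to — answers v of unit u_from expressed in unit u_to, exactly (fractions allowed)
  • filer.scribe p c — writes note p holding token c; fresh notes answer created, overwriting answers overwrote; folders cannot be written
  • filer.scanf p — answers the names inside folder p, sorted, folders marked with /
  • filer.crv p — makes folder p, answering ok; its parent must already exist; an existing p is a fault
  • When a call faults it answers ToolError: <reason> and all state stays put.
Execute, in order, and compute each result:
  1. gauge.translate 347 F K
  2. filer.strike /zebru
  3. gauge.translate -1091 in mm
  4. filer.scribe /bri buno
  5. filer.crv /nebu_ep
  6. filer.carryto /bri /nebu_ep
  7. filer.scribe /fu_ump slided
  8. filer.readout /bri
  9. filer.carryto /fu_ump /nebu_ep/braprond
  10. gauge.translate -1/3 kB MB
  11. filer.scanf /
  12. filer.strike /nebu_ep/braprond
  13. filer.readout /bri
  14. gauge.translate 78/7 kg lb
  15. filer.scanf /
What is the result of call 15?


·→ gauge.translate(v='347', u_from='F', u_to='K')
·← 8963/20
·→ filer.strike(p='/zebru')
·← ok
·→ gauge.translate(v='-1091', u_from='in', u_to='mm')
·← -138557/5
·→ filer.scribe(p='/bri', c='buno')
·← created
·→ filer.crv(p='/nebu_ep')
·← ok
·→ filer.carryto(s='/bri', d='/nebu_ep')
·← ToolError: exists
·→ filer.scribe(p='/fu_ump', c='slided')
·← created
·→ filer.readout(p='/bri')
·← buno
·→ filer.carryto(s='/fu_ump', d='/nebu_ep/braprond')
·← ok
·→ gauge.translate(v='-1/3', u_from='kB', u_to='MB')
·← -1/3000
·→ filer.scanf(p='/')
·← [bri, nebu_ep/]
·→ filer.strike(p='/nebu_ep/braprond')
·← ok
·→ filer.readout(p='/bri')
·← buno
·→ gauge.translate(v='78/7', u_from='kg', u_to='lb')
·← 7800000000/317514659
·→ filer.scanf(p='/')
·← [bri, nebu_ep/]

Answer: [bri, nebu_ep/]


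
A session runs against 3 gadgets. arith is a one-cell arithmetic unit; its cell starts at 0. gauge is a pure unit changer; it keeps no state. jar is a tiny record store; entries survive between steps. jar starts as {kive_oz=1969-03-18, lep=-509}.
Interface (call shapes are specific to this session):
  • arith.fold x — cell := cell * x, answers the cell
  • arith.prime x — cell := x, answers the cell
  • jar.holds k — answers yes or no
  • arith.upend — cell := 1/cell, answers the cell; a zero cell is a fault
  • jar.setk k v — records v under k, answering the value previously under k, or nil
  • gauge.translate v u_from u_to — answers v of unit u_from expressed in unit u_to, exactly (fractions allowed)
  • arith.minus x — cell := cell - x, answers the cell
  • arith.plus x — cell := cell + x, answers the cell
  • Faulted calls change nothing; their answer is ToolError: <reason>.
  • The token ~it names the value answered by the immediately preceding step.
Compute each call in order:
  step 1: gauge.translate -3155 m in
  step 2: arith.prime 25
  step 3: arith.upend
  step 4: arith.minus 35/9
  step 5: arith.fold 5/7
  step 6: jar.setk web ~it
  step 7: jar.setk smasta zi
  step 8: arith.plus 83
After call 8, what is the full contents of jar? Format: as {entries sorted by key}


Answer: {kive_oz=1969-03-18, lep=-509, smasta=zi, web=-866/315}

Derivation:
==> gauge.translate(v: -3155, u_from: m, u_to: in)
<== -15775000/127
==> arith.prime(x: 25)
<== 25
==> arith.upend()
<== 1/25
==> arith.minus(x: 35/9)
<== -866/225
==> arith.fold(x: 5/7)
<== -866/315
==> jar.setk(k: web, v: ~it)
<== nil
==> jar.setk(k: smasta, v: zi)
<== nil
==> arith.plus(x: 83)
<== 25279/315


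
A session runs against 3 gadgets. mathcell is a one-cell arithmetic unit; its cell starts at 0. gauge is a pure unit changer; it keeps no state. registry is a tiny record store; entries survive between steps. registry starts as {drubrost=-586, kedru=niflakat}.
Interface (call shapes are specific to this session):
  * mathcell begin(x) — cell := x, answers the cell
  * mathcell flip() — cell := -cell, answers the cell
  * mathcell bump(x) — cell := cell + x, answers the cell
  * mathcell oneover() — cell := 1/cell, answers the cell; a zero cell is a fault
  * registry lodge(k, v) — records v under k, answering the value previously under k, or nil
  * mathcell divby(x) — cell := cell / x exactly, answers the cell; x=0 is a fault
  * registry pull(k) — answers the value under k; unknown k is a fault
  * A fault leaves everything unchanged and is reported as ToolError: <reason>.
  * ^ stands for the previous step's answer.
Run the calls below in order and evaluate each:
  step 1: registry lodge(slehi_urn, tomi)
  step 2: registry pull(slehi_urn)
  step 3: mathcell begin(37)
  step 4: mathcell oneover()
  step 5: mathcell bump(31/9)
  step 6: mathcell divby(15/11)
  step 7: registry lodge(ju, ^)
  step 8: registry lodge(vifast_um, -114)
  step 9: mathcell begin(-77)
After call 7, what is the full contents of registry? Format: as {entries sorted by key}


Answer: {drubrost=-586, ju=12716/4995, kedru=niflakat, slehi_urn=tomi}

Derivation:
Act: registry lodge[slehi_urn; tomi]
Obs: nil
Act: registry pull[slehi_urn]
Obs: tomi
Act: mathcell begin[37]
Obs: 37
Act: mathcell oneover[]
Obs: 1/37
Act: mathcell bump[31/9]
Obs: 1156/333
Act: mathcell divby[15/11]
Obs: 12716/4995
Act: registry lodge[ju; ^]
Obs: nil
Act: registry lodge[vifast_um; -114]
Obs: nil
Act: mathcell begin[-77]
Obs: -77


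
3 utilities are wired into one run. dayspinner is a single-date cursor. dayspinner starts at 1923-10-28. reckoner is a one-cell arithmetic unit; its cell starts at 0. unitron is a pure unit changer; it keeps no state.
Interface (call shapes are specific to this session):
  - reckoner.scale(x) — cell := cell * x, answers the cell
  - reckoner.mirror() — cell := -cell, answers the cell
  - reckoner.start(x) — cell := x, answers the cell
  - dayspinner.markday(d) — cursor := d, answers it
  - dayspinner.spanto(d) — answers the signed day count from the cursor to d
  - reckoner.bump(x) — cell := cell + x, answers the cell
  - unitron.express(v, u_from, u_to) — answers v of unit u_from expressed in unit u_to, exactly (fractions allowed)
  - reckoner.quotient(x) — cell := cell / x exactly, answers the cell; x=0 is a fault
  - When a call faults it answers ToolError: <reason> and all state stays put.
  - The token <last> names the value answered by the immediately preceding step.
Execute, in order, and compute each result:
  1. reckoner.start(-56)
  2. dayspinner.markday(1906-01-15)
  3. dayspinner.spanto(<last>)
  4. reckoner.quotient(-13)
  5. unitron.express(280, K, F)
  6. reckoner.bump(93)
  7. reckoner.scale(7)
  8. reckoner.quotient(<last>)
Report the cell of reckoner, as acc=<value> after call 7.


Do: start[-56]
See: -56
Do: markday[1906-01-15]
See: 1906-01-15
Do: spanto[<last>]
See: 0
Do: quotient[-13]
See: 56/13
Do: express[280; K; F]
See: 4433/100
Do: bump[93]
See: 1265/13
Do: scale[7]
See: 8855/13
Do: quotient[<last>]
See: 1

Answer: acc=8855/13


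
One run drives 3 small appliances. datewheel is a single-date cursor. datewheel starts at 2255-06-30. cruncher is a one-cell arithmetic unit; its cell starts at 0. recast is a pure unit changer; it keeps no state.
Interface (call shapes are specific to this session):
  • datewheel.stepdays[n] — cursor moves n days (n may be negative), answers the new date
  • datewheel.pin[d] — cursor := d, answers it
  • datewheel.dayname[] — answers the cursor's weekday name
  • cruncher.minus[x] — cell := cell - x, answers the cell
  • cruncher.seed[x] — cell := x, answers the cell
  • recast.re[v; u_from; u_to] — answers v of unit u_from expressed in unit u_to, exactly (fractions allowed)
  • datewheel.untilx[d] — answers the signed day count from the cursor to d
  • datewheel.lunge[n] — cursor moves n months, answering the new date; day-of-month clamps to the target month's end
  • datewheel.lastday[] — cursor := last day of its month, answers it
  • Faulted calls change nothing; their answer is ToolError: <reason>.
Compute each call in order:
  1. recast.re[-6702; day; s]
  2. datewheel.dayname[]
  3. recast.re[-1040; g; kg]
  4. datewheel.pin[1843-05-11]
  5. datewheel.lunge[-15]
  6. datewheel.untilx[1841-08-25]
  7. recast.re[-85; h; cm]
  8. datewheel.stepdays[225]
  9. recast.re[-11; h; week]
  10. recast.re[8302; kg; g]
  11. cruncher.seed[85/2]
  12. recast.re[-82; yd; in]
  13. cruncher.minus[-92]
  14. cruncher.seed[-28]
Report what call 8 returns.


Answer: 1842-09-24

Derivation:
$ recast.re v=-6702 u_from=day u_to=s
= -579052800
$ datewheel.dayname
= Saturday
$ recast.re v=-1040 u_from=g u_to=kg
= -26/25
$ datewheel.pin d=1843-05-11
= 1843-05-11
$ datewheel.lunge n=-15
= 1842-02-11
$ datewheel.untilx d=1841-08-25
= -170
$ recast.re v=-85 u_from=h u_to=cm
= ToolError: incompatible units
$ datewheel.stepdays n=225
= 1842-09-24
$ recast.re v=-11 u_from=h u_to=week
= -11/168
$ recast.re v=8302 u_from=kg u_to=g
= 8302000
$ cruncher.seed x=85/2
= 85/2
$ recast.re v=-82 u_from=yd u_to=in
= -2952
$ cruncher.minus x=-92
= 269/2
$ cruncher.seed x=-28
= -28


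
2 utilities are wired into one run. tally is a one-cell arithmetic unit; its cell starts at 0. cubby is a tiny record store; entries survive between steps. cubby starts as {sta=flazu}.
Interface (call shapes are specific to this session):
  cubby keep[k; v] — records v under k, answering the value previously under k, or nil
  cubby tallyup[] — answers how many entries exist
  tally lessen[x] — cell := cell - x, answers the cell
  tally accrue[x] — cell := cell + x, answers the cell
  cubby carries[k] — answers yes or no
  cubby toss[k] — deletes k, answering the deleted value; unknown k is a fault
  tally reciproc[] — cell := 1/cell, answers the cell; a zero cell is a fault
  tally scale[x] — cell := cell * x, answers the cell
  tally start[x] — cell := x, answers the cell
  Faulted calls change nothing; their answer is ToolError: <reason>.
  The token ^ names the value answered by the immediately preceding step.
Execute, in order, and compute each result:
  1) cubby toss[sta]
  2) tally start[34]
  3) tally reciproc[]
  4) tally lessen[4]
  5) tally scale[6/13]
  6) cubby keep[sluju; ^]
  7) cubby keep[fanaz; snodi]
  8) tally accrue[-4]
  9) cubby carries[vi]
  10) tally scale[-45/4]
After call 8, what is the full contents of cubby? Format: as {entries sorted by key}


-- cubby toss(sta) => flazu
-- tally start(34) => 34
-- tally reciproc() => 1/34
-- tally lessen(4) => -135/34
-- tally scale(6/13) => -405/221
-- cubby keep(sluju, ^) => nil
-- cubby keep(fanaz, snodi) => nil
-- tally accrue(-4) => -1289/221
-- cubby carries(vi) => no
-- tally scale(-45/4) => 58005/884

Answer: {fanaz=snodi, sluju=-405/221}


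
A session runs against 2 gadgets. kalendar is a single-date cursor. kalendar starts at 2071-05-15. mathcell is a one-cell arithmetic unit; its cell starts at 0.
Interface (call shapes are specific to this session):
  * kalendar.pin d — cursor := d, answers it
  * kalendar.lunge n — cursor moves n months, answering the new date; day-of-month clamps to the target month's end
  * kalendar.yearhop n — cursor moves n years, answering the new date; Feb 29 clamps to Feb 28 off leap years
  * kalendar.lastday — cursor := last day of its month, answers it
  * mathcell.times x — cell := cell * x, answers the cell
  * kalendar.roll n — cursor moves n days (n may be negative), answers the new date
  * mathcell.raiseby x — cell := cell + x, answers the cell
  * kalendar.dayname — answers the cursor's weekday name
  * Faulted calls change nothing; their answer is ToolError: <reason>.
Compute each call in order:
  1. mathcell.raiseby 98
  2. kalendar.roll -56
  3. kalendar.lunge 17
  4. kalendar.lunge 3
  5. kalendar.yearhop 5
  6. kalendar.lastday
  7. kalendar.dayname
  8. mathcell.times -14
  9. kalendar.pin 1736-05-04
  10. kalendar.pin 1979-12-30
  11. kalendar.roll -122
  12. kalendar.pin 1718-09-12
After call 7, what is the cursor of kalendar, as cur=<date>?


[in] mathcell.raiseby x='98'
[out] 98
[in] kalendar.roll n='-56'
[out] 2071-03-20
[in] kalendar.lunge n='17'
[out] 2072-08-20
[in] kalendar.lunge n='3'
[out] 2072-11-20
[in] kalendar.yearhop n='5'
[out] 2077-11-20
[in] kalendar.lastday
[out] 2077-11-30
[in] kalendar.dayname
[out] Tuesday
[in] mathcell.times x='-14'
[out] -1372
[in] kalendar.pin d='1736-05-04'
[out] 1736-05-04
[in] kalendar.pin d='1979-12-30'
[out] 1979-12-30
[in] kalendar.roll n='-122'
[out] 1979-08-30
[in] kalendar.pin d='1718-09-12'
[out] 1718-09-12

Answer: cur=2077-11-30


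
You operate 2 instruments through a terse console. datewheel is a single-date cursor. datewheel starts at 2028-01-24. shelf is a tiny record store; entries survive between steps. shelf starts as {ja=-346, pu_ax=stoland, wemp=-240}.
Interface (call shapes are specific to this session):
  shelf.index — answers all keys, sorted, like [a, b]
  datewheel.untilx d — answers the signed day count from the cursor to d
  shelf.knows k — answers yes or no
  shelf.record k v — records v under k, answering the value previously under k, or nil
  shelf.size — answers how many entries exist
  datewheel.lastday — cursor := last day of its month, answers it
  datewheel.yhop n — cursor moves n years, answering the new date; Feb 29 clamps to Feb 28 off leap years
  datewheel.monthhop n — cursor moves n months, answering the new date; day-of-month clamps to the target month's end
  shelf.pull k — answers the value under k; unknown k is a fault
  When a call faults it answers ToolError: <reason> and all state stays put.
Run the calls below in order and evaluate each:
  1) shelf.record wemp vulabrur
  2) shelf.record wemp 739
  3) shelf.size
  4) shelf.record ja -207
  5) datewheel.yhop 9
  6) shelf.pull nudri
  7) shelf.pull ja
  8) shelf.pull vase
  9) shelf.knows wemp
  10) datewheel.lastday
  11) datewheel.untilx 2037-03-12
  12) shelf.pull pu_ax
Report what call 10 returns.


Answer: 2037-01-31

Derivation:
I invoke record(k='wemp', v='vulabrur'), and see -240.
Now I run record(k='wemp', v='739'), → vulabrur.
I run size(), — result: 3.
I call record(k='ja', v='-207'): -346.
Next I call yhop(n='9'), → 2037-01-24.
I run pull(k='nudri'), giving ToolError: no such key nudri.
Next I call pull(k='ja'), and observe -207.
Next I call pull(k='vase'): ToolError: no such key vase.
Now I run knows(k='wemp'): yes.
Calling lastday(), and get 2037-01-31.
Then untilx(d='2037-03-12'), → 40.
I try pull(k='pu_ax'): stoland.


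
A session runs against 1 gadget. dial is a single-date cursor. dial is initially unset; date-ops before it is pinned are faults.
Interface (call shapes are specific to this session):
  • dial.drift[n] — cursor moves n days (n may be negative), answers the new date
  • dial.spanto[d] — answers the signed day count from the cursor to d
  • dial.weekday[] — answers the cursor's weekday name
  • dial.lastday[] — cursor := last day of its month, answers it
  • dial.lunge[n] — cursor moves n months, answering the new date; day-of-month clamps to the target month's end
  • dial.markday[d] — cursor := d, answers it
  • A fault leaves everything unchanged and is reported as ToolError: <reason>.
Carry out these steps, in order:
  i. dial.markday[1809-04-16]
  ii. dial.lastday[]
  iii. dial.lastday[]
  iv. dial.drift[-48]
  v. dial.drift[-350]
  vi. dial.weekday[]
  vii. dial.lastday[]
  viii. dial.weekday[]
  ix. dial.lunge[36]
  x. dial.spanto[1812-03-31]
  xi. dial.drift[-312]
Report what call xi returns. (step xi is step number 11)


Step: dial.markday[d='1809-04-16']
Result: 1809-04-16
Step: dial.lastday[]
Result: 1809-04-30
Step: dial.lastday[]
Result: 1809-04-30
Step: dial.drift[n='-48']
Result: 1809-03-13
Step: dial.drift[n='-350']
Result: 1808-03-28
Step: dial.weekday[]
Result: Monday
Step: dial.lastday[]
Result: 1808-03-31
Step: dial.weekday[]
Result: Thursday
Step: dial.lunge[n='36']
Result: 1811-03-31
Step: dial.spanto[d='1812-03-31']
Result: 366
Step: dial.drift[n='-312']
Result: 1810-05-23

Answer: 1810-05-23


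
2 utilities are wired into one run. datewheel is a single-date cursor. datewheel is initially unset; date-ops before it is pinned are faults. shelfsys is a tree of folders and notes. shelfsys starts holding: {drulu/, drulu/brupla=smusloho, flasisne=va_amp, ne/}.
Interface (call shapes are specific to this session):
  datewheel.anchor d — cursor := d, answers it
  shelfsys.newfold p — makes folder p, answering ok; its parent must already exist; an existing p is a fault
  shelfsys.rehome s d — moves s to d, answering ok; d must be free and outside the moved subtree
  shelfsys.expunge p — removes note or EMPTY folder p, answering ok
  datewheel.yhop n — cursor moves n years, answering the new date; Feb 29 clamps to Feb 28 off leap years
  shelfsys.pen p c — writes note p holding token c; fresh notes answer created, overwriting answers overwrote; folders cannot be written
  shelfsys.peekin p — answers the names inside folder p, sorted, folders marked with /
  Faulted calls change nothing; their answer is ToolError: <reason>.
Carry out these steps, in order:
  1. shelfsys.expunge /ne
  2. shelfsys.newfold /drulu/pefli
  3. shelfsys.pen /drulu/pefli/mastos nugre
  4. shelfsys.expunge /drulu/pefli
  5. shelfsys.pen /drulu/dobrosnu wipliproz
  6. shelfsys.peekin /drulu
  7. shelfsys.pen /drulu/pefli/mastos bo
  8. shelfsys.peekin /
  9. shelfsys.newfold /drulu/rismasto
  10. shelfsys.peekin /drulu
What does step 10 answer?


Answer: [brupla, dobrosnu, pefli/, rismasto/]

Derivation:
$ shelfsys.expunge /ne
:: ok
$ shelfsys.newfold /drulu/pefli
:: ok
$ shelfsys.pen /drulu/pefli/mastos nugre
:: created
$ shelfsys.expunge /drulu/pefli
:: ToolError: not empty
$ shelfsys.pen /drulu/dobrosnu wipliproz
:: created
$ shelfsys.peekin /drulu
:: [brupla, dobrosnu, pefli/]
$ shelfsys.pen /drulu/pefli/mastos bo
:: overwrote
$ shelfsys.peekin /
:: [drulu/, flasisne]
$ shelfsys.newfold /drulu/rismasto
:: ok
$ shelfsys.peekin /drulu
:: [brupla, dobrosnu, pefli/, rismasto/]


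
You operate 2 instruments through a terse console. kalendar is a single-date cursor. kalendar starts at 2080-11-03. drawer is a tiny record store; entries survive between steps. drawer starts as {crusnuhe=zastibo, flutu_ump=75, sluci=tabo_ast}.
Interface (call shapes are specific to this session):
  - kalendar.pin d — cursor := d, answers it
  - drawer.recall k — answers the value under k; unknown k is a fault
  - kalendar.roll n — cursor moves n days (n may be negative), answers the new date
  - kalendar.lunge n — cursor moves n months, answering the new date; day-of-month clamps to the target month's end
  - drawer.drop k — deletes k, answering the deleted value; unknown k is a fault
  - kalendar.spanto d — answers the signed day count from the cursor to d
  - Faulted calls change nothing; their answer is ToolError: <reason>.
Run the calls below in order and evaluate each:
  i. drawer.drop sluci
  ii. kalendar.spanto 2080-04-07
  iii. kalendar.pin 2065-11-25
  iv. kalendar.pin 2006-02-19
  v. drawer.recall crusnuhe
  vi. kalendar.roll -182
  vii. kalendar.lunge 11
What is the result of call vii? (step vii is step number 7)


> drop k=sluci
[out] tabo_ast
> spanto d=2080-04-07
[out] -210
> pin d=2065-11-25
[out] 2065-11-25
> pin d=2006-02-19
[out] 2006-02-19
> recall k=crusnuhe
[out] zastibo
> roll n=-182
[out] 2005-08-21
> lunge n=11
[out] 2006-07-21

Answer: 2006-07-21


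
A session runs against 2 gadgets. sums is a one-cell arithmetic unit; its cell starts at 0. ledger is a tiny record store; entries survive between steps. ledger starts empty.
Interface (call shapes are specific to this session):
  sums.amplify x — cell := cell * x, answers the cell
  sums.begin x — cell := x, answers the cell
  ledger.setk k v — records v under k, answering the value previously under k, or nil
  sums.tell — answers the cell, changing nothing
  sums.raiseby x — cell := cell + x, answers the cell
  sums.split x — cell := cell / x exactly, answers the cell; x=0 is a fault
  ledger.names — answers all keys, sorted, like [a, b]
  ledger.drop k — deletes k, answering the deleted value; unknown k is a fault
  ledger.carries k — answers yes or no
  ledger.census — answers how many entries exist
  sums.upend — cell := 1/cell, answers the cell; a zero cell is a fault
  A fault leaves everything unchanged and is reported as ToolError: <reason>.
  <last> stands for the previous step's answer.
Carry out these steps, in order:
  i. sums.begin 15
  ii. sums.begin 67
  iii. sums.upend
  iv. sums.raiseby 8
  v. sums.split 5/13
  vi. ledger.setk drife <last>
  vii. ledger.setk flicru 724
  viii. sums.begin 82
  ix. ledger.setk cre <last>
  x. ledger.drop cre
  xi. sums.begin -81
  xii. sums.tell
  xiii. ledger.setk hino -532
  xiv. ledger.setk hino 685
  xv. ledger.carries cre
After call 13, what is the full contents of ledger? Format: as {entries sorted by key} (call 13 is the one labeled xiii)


Answer: {drife=6981/335, flicru=724, hino=-532}

Derivation:
# sums.begin(x→15) => 15
# sums.begin(x→67) => 67
# sums.upend() => 1/67
# sums.raiseby(x→8) => 537/67
# sums.split(x→5/13) => 6981/335
# ledger.setk(k→drife, v→<last>) => nil
# ledger.setk(k→flicru, v→724) => nil
# sums.begin(x→82) => 82
# ledger.setk(k→cre, v→<last>) => nil
# ledger.drop(k→cre) => 82
# sums.begin(x→-81) => -81
# sums.tell() => -81
# ledger.setk(k→hino, v→-532) => nil
# ledger.setk(k→hino, v→685) => -532
# ledger.carries(k→cre) => no


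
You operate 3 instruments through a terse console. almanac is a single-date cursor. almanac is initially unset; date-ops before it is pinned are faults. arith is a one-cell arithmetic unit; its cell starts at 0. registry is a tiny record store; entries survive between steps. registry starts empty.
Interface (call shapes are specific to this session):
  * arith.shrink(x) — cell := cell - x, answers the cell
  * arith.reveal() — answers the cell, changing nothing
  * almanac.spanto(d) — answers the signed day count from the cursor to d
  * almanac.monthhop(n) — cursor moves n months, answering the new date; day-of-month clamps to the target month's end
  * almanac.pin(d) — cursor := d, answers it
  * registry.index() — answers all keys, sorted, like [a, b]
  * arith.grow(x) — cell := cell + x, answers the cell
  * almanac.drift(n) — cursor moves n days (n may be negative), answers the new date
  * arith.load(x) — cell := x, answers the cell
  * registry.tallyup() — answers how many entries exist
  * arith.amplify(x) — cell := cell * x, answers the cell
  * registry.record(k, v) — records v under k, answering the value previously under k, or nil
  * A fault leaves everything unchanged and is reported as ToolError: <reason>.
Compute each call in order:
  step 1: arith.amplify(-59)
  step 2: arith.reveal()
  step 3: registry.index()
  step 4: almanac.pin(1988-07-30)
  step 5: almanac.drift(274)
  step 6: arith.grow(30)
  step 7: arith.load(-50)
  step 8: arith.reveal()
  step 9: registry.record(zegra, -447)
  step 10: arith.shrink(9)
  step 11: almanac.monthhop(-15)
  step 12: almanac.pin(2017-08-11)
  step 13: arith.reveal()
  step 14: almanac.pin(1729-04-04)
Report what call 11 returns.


Answer: 1988-01-30

Derivation:
// arith.amplify(x=-59) => 0
// arith.reveal() => 0
// registry.index() => []
// almanac.pin(d=1988-07-30) => 1988-07-30
// almanac.drift(n=274) => 1989-04-30
// arith.grow(x=30) => 30
// arith.load(x=-50) => -50
// arith.reveal() => -50
// registry.record(k=zegra, v=-447) => nil
// arith.shrink(x=9) => -59
// almanac.monthhop(n=-15) => 1988-01-30
// almanac.pin(d=2017-08-11) => 2017-08-11
// arith.reveal() => -59
// almanac.pin(d=1729-04-04) => 1729-04-04


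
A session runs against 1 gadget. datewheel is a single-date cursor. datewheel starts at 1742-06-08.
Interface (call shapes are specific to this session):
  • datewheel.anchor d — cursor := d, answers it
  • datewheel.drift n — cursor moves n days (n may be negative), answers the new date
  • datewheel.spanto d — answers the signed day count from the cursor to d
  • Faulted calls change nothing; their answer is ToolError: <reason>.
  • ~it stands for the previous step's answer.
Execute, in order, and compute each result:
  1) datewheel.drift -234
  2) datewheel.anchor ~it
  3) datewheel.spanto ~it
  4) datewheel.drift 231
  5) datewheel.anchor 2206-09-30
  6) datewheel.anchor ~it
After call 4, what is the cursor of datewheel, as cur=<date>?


# 1. drift(n='-234') => 1741-10-17
# 2. anchor(d='~it') => 1741-10-17
# 3. spanto(d='~it') => 0
# 4. drift(n='231') => 1742-06-05
# 5. anchor(d='2206-09-30') => 2206-09-30
# 6. anchor(d='~it') => 2206-09-30

Answer: cur=1742-06-05


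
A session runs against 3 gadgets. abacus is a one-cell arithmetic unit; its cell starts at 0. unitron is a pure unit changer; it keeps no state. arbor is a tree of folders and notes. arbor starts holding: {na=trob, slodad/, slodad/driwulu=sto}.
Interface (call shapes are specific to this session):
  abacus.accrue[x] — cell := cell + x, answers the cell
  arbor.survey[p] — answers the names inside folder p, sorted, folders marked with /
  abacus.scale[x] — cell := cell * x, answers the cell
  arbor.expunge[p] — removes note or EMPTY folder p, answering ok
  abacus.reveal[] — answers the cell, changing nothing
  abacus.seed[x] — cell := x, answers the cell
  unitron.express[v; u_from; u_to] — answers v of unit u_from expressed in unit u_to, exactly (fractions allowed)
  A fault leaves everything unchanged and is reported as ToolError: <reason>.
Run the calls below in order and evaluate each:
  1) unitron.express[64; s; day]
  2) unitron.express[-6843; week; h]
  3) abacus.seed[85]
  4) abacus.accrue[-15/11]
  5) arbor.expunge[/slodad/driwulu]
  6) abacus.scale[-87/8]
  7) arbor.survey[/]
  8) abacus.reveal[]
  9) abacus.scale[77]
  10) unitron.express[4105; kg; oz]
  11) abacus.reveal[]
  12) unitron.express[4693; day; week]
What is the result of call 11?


Answer: -70035

Derivation:
I use express with v=64, u_from=s, u_to=day, giving 1/1350.
I run express with v=-6843, u_from=week, u_to=h, giving -1149624.
I try seed with x=85, yielding 85.
I run accrue with x=-15/11, and observe 920/11.
I call expunge with p=/slodad/driwulu, giving ok.
I call scale with x=-87/8, giving -10005/11.
Calling survey with p=/, and see [na, slodad/].
I try reveal, giving -10005/11.
Next I call scale with x=77, and observe -70035.
Calling express with v=4105, u_from=kg, u_to=oz: 6568000000000/45359237.
Invoking reveal(), and observe -70035.
I use express with v=4693, u_from=day, u_to=week, which returns 4693/7.


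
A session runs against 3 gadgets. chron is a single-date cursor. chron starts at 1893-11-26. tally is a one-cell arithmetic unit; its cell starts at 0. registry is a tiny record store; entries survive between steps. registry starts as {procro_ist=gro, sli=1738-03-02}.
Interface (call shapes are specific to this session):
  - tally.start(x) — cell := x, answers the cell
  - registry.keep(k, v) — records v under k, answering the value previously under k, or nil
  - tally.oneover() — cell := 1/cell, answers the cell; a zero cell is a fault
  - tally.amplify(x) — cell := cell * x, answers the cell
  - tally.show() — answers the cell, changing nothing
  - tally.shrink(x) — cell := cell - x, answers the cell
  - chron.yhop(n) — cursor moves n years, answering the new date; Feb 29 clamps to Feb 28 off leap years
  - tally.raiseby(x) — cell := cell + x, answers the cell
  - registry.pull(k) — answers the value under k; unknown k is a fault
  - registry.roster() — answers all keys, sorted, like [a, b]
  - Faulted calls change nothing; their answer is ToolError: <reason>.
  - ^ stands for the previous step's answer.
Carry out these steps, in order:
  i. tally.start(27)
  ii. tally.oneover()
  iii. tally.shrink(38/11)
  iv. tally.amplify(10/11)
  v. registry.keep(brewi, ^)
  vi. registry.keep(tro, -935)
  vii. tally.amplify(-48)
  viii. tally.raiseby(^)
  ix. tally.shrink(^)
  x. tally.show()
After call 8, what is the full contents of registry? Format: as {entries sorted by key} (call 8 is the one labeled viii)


I call tally.start on x: 27, and observe 27.
I run tally.oneover, — result: 1/27.
I try tally.shrink on x: 38/11: -1015/297.
Next I call tally.amplify on x: 10/11, → -10150/3267.
Now I run registry.keep on k: brewi, v: ^, and get nil.
I invoke registry.keep on k: tro, v: -935, and get nil.
I call tally.amplify on x: -48, yielding 162400/1089.
Next I call tally.raiseby on x: ^, and see 324800/1089.
I try tally.shrink on x: ^, yielding 0.
I try tally.show(), and get 0.

Answer: {brewi=-10150/3267, procro_ist=gro, sli=1738-03-02, tro=-935}


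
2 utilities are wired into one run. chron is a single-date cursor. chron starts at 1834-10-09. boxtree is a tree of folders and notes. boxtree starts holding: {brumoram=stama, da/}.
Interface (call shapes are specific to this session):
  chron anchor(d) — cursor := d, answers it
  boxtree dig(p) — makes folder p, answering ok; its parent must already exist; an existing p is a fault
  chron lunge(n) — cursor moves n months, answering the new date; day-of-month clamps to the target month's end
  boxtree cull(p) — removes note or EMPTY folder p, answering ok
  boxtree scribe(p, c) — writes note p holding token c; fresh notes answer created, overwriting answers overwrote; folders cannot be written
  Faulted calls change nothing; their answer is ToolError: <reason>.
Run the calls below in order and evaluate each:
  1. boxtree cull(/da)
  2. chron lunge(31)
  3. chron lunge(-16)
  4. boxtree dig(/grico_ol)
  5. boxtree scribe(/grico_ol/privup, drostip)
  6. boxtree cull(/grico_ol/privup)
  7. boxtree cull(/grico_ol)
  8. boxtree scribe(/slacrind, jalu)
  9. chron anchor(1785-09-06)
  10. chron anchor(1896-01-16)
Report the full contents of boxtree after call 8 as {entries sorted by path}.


Answer: {brumoram=stama, slacrind=jalu}

Derivation:
Then boxtree cull on p→/da, → ok.
I invoke chron lunge on n→31, giving 1837-05-09.
Invoking chron lunge on n→-16, giving 1836-01-09.
Invoking boxtree dig on p→/grico_ol, — result: ok.
Calling boxtree scribe on p→/grico_ol/privup, c→drostip, and see created.
Then boxtree cull on p→/grico_ol/privup, and see ok.
Calling boxtree cull on p→/grico_ol, and see ok.
Next I call boxtree scribe on p→/slacrind, c→jalu, which returns created.
I try chron anchor on d→1785-09-06, which returns 1785-09-06.
Calling chron anchor on d→1896-01-16, giving 1896-01-16.


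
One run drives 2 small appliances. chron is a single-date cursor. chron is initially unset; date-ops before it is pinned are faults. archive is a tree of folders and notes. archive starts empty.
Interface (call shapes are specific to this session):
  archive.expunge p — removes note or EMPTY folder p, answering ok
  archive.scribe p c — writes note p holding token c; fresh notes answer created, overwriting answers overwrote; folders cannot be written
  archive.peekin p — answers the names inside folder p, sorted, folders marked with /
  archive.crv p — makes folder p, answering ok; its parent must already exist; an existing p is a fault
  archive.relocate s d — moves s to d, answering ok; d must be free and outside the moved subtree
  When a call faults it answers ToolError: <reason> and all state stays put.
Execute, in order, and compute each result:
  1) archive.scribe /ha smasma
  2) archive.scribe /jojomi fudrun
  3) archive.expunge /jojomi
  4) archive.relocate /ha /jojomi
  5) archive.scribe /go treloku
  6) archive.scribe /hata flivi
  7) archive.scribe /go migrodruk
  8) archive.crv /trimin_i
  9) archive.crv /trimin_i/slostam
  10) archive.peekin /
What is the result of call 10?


Using archive.scribe(p→/ha, c→smasma), and observe created.
I run archive.scribe(p→/jojomi, c→fudrun), yielding created.
Next I call archive.expunge(p→/jojomi), → ok.
I use archive.relocate(s→/ha, d→/jojomi), and see ok.
Invoking archive.scribe(p→/go, c→treloku): created.
I invoke archive.scribe(p→/hata, c→flivi), yielding created.
I run archive.scribe(p→/go, c→migrodruk), and observe overwrote.
Then archive.crv(p→/trimin_i), giving ok.
Calling archive.crv(p→/trimin_i/slostam), which returns ok.
I try archive.peekin(p→/), — result: [go, hata, jojomi, trimin_i/].

Answer: [go, hata, jojomi, trimin_i/]


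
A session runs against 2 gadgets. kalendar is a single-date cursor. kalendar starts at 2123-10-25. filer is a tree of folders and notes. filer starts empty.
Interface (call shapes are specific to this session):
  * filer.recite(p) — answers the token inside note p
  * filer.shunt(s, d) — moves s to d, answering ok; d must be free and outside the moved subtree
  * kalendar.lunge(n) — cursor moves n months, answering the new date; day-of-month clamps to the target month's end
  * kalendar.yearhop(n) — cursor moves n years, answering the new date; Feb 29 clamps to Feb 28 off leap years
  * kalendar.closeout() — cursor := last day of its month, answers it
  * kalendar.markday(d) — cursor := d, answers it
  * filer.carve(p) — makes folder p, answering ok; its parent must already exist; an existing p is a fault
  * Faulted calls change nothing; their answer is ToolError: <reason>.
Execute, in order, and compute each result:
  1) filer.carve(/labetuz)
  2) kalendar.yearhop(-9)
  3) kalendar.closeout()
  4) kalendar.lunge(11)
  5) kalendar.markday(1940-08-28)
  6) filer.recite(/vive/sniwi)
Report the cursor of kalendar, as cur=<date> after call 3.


Act: filer.carve[p=/labetuz]
Obs: ok
Act: kalendar.yearhop[n=-9]
Obs: 2114-10-25
Act: kalendar.closeout[]
Obs: 2114-10-31
Act: kalendar.lunge[n=11]
Obs: 2115-09-30
Act: kalendar.markday[d=1940-08-28]
Obs: 1940-08-28
Act: filer.recite[p=/vive/sniwi]
Obs: ToolError: not found

Answer: cur=2114-10-31


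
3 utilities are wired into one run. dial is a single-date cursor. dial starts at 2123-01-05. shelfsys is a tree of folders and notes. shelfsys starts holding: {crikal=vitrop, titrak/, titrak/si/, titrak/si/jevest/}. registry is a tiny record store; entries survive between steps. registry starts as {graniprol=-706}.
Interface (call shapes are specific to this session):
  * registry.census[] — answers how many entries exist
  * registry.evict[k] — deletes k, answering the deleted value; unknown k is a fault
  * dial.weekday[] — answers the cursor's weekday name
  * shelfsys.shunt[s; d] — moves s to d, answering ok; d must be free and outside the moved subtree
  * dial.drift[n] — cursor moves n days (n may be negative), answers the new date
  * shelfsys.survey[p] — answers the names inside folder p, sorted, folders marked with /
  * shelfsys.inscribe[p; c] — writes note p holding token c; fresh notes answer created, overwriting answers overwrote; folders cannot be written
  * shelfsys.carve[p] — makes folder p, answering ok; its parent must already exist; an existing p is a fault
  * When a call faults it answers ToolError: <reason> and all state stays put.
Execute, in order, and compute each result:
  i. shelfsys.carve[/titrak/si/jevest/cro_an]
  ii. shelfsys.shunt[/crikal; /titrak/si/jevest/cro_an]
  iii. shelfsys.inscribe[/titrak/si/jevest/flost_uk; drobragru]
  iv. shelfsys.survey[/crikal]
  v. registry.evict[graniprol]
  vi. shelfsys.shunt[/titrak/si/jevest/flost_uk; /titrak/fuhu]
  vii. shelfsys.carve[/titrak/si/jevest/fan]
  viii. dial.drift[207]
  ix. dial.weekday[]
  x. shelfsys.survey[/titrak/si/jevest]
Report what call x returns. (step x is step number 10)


Answer: [cro_an/, fan/]

Derivation:
> carve p=/titrak/si/jevest/cro_an
[out] ok
> shunt s=/crikal d=/titrak/si/jevest/cro_an
[out] ToolError: exists
> inscribe p=/titrak/si/jevest/flost_uk c=drobragru
[out] created
> survey p=/crikal
[out] ToolError: not a directory
> evict k=graniprol
[out] -706
> shunt s=/titrak/si/jevest/flost_uk d=/titrak/fuhu
[out] ok
> carve p=/titrak/si/jevest/fan
[out] ok
> drift n=207
[out] 2123-07-31
> weekday
[out] Saturday
> survey p=/titrak/si/jevest
[out] [cro_an/, fan/]
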